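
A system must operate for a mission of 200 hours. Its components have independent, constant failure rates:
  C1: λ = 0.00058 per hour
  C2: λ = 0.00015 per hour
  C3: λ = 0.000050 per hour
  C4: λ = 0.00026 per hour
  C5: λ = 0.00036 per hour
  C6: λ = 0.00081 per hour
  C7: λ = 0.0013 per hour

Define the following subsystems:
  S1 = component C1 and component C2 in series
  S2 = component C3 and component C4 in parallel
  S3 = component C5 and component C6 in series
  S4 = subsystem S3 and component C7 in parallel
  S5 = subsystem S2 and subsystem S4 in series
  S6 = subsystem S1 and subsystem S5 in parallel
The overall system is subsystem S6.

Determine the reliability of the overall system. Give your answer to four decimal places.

R(C1) = exp(−0.00058 × 200) = 0.890475
R(C2) = exp(−0.00015 × 200) = 0.970446
R(C3) = exp(−0.000050 × 200) = 0.990050
R(C4) = exp(−0.00026 × 200) = 0.949329
R(C5) = exp(−0.00036 × 200) = 0.930531
R(C6) = exp(−0.00081 × 200) = 0.850441
R(C7) = exp(−0.0013 × 200) = 0.771052
Series (C1 and C2): 0.890475 × 0.970446 = 0.864158
Parallel (C3 and C4): 1 − (1 − 0.990050)(1 − 0.949329) = 0.999496
Series (C5 and C6): 0.930531 × 0.850441 = 0.791362
Parallel ([0.791362] and C7): 1 − (1 − 0.791362)(1 − 0.771052) = 0.952233
Series ([0.999496] and [0.952233]): 0.999496 × 0.952233 = 0.951753
Parallel ([0.864158] and [0.951753]): 1 − (1 − 0.864158)(1 − 0.951753) = 0.9934

0.9934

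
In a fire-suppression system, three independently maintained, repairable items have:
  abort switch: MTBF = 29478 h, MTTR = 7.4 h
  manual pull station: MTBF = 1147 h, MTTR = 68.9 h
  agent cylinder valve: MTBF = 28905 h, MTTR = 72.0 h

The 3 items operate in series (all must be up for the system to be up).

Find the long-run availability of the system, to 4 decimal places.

0.9408

A(abort switch) = MTBF/(MTBF+MTTR) = 29478/(29478+7.4) = 0.999749
A(manual pull station) = MTBF/(MTBF+MTTR) = 1147/(1147+68.9) = 0.943334
A(agent cylinder valve) = MTBF/(MTBF+MTTR) = 28905/(28905+72.0) = 0.997515
Series availability: 0.999749 × 0.943334 × 0.997515 = 0.9408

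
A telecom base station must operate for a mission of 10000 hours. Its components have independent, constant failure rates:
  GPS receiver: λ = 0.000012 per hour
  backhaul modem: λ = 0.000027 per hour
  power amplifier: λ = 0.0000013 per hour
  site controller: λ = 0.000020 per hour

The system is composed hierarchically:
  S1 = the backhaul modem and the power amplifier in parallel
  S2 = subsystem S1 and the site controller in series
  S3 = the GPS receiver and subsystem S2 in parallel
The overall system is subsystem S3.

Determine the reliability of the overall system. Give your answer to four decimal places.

R(GPS receiver) = exp(−0.000012 × 10000) = 0.886920
R(backhaul modem) = exp(−0.000027 × 10000) = 0.763379
R(power amplifier) = exp(−0.0000013 × 10000) = 0.987084
R(site controller) = exp(−0.000020 × 10000) = 0.818731
Parallel (backhaul modem and power amplifier): 1 − (1 − 0.763379)(1 − 0.987084) = 0.996944
Series ([0.996944] and site controller): 0.996944 × 0.818731 = 0.816229
Parallel (GPS receiver and [0.816229]): 1 − (1 − 0.886920)(1 − 0.816229) = 0.9792

0.9792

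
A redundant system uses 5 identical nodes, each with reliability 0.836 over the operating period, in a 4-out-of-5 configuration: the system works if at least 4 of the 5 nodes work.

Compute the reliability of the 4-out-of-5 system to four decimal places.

R = Σ_{i=4}^{5} C(5,i) p^i (1−p)^{5−i} with p = 0.836
C(5,4)·0.836^4·0.164^1 = 0.400534
C(5,5)·0.836^5·0.164^0 = 0.408349
Sum = 0.8089

0.8089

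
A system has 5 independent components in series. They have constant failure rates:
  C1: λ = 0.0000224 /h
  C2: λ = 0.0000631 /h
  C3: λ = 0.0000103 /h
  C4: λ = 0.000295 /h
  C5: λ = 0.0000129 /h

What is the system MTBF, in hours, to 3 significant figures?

2480

Series of exponential components: λ_sys = Σ λ_i
λ_sys = 0.0000224 + 0.0000631 + 0.0000103 + 0.000295 + 0.0000129 = 4.0370e-04 /h
MTBF = 1 / λ_sys = 2480 h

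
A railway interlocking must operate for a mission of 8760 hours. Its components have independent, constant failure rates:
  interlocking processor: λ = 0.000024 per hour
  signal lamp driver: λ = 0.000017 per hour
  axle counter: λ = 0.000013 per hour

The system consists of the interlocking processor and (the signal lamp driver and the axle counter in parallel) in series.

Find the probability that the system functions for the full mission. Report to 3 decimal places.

R(interlocking processor) = exp(−0.000024 × 8760) = 0.81039
R(signal lamp driver) = exp(−0.000017 × 8760) = 0.86164
R(axle counter) = exp(−0.000013 × 8760) = 0.89237
Parallel (signal lamp driver and axle counter): 1 − (1 − 0.86164)(1 − 0.89237) = 0.98511
Series (interlocking processor and [0.98511]): 0.81039 × 0.98511 = 0.798

0.798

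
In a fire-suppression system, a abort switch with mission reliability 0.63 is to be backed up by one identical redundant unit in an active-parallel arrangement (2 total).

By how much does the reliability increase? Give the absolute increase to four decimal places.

0.2331

R_before = 0.63
R_after = 1 − (1 − 0.63)^2 = 0.8631
ΔR = 0.8631 − 0.63 = 0.2331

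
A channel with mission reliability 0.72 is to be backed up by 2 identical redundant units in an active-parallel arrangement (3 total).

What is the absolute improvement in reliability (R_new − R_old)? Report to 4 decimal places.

0.2580

R_before = 0.72
R_after = 1 − (1 − 0.72)^3 = 0.9780
ΔR = 0.9780 − 0.72 = 0.2580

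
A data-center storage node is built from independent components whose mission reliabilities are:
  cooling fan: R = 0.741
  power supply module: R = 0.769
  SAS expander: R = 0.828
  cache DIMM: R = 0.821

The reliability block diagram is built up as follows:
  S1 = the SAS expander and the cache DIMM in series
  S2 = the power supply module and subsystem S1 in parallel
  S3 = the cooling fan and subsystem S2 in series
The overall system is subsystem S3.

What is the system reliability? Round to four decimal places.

Series (SAS expander and cache DIMM): 0.828000 × 0.821000 = 0.679788
Parallel (power supply module and [0.679788]): 1 − (1 − 0.769000)(1 − 0.679788) = 0.926031
Series (cooling fan and [0.926031]): 0.741000 × 0.926031 = 0.6862

0.6862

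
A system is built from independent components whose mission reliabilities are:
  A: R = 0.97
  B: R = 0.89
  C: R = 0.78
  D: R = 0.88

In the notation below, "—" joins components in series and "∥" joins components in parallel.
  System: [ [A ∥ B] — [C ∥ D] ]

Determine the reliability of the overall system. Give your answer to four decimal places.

0.9704

Parallel (A and B): 1 − (1 − 0.970000)(1 − 0.890000) = 0.996700
Parallel (C and D): 1 − (1 − 0.780000)(1 − 0.880000) = 0.973600
Series ([0.996700] and [0.973600]): 0.996700 × 0.973600 = 0.9704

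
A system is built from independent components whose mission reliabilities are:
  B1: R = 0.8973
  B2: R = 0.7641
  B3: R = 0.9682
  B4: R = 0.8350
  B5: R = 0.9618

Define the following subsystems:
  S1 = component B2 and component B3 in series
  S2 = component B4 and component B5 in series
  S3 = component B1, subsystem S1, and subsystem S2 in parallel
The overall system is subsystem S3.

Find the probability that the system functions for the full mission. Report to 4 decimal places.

0.9947

Series (B2 and B3): 0.764100 × 0.968200 = 0.739802
Series (B4 and B5): 0.835000 × 0.961800 = 0.803103
Parallel (B1, [0.739802], and [0.803103]): 1 − (1 − 0.897300)(1 − 0.739802)(1 − 0.803103) = 0.9947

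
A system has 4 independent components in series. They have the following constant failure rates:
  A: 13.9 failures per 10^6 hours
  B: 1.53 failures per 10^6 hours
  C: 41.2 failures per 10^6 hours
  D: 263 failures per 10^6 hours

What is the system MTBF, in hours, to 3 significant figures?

3130

Series of exponential components: λ_sys = Σ λ_i
λ_sys = 0.0000139 + 0.00000153 + 0.0000412 + 0.000263 = 3.1963e-04 /h
MTBF = 1 / λ_sys = 3130 h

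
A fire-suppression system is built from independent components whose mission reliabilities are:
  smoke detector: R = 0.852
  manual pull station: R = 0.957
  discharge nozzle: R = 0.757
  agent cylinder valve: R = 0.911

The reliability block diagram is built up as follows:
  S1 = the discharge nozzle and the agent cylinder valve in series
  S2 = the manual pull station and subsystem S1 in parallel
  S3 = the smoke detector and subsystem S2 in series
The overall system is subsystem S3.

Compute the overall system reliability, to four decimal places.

0.8406

Series (discharge nozzle and agent cylinder valve): 0.757000 × 0.911000 = 0.689627
Parallel (manual pull station and [0.689627]): 1 − (1 − 0.957000)(1 − 0.689627) = 0.986654
Series (smoke detector and [0.986654]): 0.852000 × 0.986654 = 0.8406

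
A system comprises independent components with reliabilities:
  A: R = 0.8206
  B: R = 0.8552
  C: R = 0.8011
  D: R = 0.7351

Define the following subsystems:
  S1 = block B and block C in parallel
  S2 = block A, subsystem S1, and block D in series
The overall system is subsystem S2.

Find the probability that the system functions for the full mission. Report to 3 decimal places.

Parallel (B and C): 1 − (1 − 0.85520)(1 − 0.80110) = 0.97120
Series (A, [0.97120], and D): 0.82060 × 0.97120 × 0.73510 = 0.586

0.586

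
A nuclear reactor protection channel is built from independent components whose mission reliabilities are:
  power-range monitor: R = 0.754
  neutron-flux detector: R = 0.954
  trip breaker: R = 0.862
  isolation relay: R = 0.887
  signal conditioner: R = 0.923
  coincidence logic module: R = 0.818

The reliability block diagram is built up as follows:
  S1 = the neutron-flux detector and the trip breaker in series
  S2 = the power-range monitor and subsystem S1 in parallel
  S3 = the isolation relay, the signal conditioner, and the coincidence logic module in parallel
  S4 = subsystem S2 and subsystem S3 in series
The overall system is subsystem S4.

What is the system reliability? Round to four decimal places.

0.9548

Series (neutron-flux detector and trip breaker): 0.954000 × 0.862000 = 0.822348
Parallel (power-range monitor and [0.822348]): 1 − (1 − 0.754000)(1 − 0.822348) = 0.956298
Parallel (isolation relay, signal conditioner, and coincidence logic module): 1 − (1 − 0.887000)(1 − 0.923000)(1 − 0.818000) = 0.998416
Series ([0.956298] and [0.998416]): 0.956298 × 0.998416 = 0.9548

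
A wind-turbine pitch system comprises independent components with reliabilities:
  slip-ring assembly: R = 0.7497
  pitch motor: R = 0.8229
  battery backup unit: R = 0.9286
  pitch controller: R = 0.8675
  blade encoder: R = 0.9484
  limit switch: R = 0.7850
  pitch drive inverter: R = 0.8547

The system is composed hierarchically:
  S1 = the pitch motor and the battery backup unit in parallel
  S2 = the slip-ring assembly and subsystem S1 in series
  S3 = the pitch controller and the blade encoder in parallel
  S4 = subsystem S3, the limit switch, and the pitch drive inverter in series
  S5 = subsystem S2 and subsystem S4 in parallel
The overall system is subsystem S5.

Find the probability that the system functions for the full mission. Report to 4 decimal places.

0.9133

Parallel (pitch motor and battery backup unit): 1 − (1 − 0.822900)(1 − 0.928600) = 0.987355
Series (slip-ring assembly and [0.987355]): 0.749700 × 0.987355 = 0.740220
Parallel (pitch controller and blade encoder): 1 − (1 − 0.867500)(1 − 0.948400) = 0.993163
Series ([0.993163], limit switch, and pitch drive inverter): 0.993163 × 0.785000 × 0.854700 = 0.666352
Parallel ([0.740220] and [0.666352]): 1 − (1 − 0.740220)(1 − 0.666352) = 0.9133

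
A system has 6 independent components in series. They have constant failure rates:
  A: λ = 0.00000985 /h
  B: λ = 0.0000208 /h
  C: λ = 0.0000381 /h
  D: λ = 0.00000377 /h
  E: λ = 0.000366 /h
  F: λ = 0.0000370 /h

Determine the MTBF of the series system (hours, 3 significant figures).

2100

Series of exponential components: λ_sys = Σ λ_i
λ_sys = 0.00000985 + 0.0000208 + 0.0000381 + 0.00000377 + 0.000366 + 0.0000370 = 4.7552e-04 /h
MTBF = 1 / λ_sys = 2100 h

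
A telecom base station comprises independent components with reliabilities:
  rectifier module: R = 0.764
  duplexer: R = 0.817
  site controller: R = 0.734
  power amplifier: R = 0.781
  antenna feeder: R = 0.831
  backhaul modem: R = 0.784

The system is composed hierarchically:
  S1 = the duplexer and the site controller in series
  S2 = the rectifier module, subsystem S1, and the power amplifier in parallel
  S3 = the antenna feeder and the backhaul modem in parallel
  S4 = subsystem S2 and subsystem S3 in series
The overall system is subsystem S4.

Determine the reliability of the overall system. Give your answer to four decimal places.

0.9436

Series (duplexer and site controller): 0.817000 × 0.734000 = 0.599678
Parallel (rectifier module, [0.599678], and power amplifier): 1 − (1 − 0.764000)(1 − 0.599678)(1 − 0.781000) = 0.979310
Parallel (antenna feeder and backhaul modem): 1 − (1 − 0.831000)(1 − 0.784000) = 0.963496
Series ([0.979310] and [0.963496]): 0.979310 × 0.963496 = 0.9436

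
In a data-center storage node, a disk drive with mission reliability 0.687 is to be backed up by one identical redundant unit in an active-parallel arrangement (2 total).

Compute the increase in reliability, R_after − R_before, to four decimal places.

0.2150

R_before = 0.687
R_after = 1 − (1 − 0.687)^2 = 0.9020
ΔR = 0.9020 − 0.687 = 0.2150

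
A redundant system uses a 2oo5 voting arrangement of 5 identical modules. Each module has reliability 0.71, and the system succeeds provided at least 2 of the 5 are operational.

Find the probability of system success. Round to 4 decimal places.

R = Σ_{i=2}^{5} C(5,i) p^i (1−p)^{5−i} with p = 0.71
C(5,2)·0.71^2·0.29^3 = 0.122945
C(5,3)·0.71^3·0.29^2 = 0.301003
C(5,4)·0.71^4·0.29^1 = 0.368469
C(5,5)·0.71^5·0.29^0 = 0.180423
Sum = 0.9728

0.9728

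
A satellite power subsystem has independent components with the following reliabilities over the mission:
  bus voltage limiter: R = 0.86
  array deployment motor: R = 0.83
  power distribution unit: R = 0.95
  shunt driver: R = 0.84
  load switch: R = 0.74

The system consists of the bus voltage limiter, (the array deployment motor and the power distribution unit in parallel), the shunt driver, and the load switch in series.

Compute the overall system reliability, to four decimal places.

Parallel (array deployment motor and power distribution unit): 1 − (1 − 0.830000)(1 − 0.950000) = 0.991500
Series (bus voltage limiter, [0.991500], shunt driver, and load switch): 0.860000 × 0.991500 × 0.840000 × 0.740000 = 0.5300

0.5300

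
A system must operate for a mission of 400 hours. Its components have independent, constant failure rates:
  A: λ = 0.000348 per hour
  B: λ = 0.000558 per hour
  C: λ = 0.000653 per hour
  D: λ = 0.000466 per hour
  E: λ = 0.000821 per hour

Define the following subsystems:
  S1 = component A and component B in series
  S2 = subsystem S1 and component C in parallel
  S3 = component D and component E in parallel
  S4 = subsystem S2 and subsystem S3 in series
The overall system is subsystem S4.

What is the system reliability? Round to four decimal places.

R(A) = exp(−0.000348 × 400) = 0.870054
R(B) = exp(−0.000558 × 400) = 0.799955
R(C) = exp(−0.000653 × 400) = 0.770127
R(D) = exp(−0.000466 × 400) = 0.829942
R(E) = exp(−0.000821 × 400) = 0.720075
Series (A and B): 0.870054 × 0.799955 = 0.696004
Parallel ([0.696004] and C): 1 − (1 − 0.696004)(1 − 0.770127) = 0.930120
Parallel (D and E): 1 − (1 − 0.829942)(1 − 0.720075) = 0.952397
Series ([0.930120] and [0.952397]): 0.930120 × 0.952397 = 0.8858

0.8858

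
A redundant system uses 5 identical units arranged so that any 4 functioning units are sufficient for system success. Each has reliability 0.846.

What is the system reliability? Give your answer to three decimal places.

R = Σ_{i=4}^{5} C(5,i) p^i (1−p)^{5−i} with p = 0.846
C(5,4)·0.846^4·0.154^1 = 0.39443
C(5,5)·0.846^5·0.154^0 = 0.43336
Sum = 0.828

0.828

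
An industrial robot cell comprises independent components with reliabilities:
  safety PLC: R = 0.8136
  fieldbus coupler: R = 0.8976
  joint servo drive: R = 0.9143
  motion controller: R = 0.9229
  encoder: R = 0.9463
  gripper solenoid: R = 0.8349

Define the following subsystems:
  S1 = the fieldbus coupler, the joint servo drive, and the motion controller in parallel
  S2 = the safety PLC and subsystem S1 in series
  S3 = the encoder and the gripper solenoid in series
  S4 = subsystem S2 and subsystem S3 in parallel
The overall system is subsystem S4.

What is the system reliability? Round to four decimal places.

0.9608

Parallel (fieldbus coupler, joint servo drive, and motion controller): 1 − (1 − 0.897600)(1 − 0.914300)(1 − 0.922900) = 0.999323
Series (safety PLC and [0.999323]): 0.813600 × 0.999323 = 0.813049
Series (encoder and gripper solenoid): 0.946300 × 0.834900 = 0.790066
Parallel ([0.813049] and [0.790066]): 1 − (1 − 0.813049)(1 − 0.790066) = 0.9608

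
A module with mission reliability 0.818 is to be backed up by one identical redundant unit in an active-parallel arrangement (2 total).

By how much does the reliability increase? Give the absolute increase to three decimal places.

0.149

R_before = 0.818
R_after = 1 − (1 − 0.818)^2 = 0.967
ΔR = 0.967 − 0.818 = 0.149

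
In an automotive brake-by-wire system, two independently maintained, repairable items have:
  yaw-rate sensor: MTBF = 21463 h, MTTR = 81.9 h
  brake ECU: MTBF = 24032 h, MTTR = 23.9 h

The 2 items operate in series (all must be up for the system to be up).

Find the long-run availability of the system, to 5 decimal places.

0.99521

A(yaw-rate sensor) = MTBF/(MTBF+MTTR) = 21463/(21463+81.9) = 0.996199
A(brake ECU) = MTBF/(MTBF+MTTR) = 24032/(24032+23.9) = 0.999006
Series availability: 0.996199 × 0.999006 = 0.99521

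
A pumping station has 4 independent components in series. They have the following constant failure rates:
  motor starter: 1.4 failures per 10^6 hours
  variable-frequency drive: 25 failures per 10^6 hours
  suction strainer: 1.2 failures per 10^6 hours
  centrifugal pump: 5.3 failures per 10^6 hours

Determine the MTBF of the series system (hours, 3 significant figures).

Series of exponential components: λ_sys = Σ λ_i
λ_sys = 0.0000014 + 0.000025 + 0.0000012 + 0.0000053 = 3.2900e-05 /h
MTBF = 1 / λ_sys = 30400 h

30400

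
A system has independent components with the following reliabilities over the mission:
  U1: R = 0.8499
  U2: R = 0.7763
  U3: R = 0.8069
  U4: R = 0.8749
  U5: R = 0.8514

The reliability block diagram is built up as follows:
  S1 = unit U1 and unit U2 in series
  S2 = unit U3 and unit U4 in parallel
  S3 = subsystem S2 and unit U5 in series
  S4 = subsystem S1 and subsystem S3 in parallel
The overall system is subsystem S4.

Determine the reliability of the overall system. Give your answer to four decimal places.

0.9424

Series (U1 and U2): 0.849900 × 0.776300 = 0.659777
Parallel (U3 and U4): 1 − (1 − 0.806900)(1 − 0.874900) = 0.975843
Series ([0.975843] and U5): 0.975843 × 0.851400 = 0.830833
Parallel ([0.659777] and [0.830833]): 1 − (1 − 0.659777)(1 − 0.830833) = 0.9424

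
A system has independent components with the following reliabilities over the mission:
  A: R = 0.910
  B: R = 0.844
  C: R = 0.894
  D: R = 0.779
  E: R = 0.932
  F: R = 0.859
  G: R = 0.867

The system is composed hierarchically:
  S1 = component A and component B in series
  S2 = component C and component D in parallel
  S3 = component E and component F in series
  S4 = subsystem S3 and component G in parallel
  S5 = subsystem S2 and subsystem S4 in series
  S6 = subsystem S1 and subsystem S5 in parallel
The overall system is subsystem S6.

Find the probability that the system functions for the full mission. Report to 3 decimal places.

Series (A and B): 0.91000 × 0.84400 = 0.76804
Parallel (C and D): 1 − (1 − 0.89400)(1 − 0.77900) = 0.97657
Series (E and F): 0.93200 × 0.85900 = 0.80059
Parallel ([0.80059] and G): 1 − (1 − 0.80059)(1 − 0.86700) = 0.97348
Series ([0.97657] and [0.97348]): 0.97657 × 0.97348 = 0.95067
Parallel ([0.76804] and [0.95067]): 1 − (1 − 0.76804)(1 − 0.95067) = 0.989

0.989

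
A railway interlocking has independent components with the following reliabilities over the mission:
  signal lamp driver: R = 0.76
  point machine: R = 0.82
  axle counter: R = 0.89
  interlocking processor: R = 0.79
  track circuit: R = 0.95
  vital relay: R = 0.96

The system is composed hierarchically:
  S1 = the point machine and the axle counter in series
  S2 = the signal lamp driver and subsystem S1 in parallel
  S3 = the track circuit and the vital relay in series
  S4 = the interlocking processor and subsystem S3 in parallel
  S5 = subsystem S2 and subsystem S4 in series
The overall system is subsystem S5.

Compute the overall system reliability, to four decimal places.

Series (point machine and axle counter): 0.820000 × 0.890000 = 0.729800
Parallel (signal lamp driver and [0.729800]): 1 − (1 − 0.760000)(1 − 0.729800) = 0.935152
Series (track circuit and vital relay): 0.950000 × 0.960000 = 0.912000
Parallel (interlocking processor and [0.912000]): 1 − (1 − 0.790000)(1 − 0.912000) = 0.981520
Series ([0.935152] and [0.981520]): 0.935152 × 0.981520 = 0.9179

0.9179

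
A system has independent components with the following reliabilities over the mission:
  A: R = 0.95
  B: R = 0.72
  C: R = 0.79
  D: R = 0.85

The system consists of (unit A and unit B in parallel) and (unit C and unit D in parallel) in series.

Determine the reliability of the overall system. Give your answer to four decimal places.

Parallel (A and B): 1 − (1 − 0.950000)(1 − 0.720000) = 0.986000
Parallel (C and D): 1 − (1 − 0.790000)(1 − 0.850000) = 0.968500
Series ([0.986000] and [0.968500]): 0.986000 × 0.968500 = 0.9549

0.9549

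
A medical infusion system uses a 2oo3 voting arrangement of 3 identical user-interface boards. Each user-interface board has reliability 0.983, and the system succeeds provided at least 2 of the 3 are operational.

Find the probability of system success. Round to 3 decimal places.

0.999

R = Σ_{i=2}^{3} C(3,i) p^i (1−p)^{3−i} with p = 0.983
C(3,2)·0.983^2·0.017^1 = 0.04928
C(3,3)·0.983^3·0.017^0 = 0.94986
Sum = 0.999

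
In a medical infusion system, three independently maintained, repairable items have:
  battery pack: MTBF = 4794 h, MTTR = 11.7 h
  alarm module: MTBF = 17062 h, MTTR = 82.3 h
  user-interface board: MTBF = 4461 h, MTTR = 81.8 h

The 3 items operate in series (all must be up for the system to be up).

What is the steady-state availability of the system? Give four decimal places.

0.9749

A(battery pack) = MTBF/(MTBF+MTTR) = 4794/(4794+11.7) = 0.997565
A(alarm module) = MTBF/(MTBF+MTTR) = 17062/(17062+82.3) = 0.995200
A(user-interface board) = MTBF/(MTBF+MTTR) = 4461/(4461+81.8) = 0.981993
Series availability: 0.997565 × 0.995200 × 0.981993 = 0.9749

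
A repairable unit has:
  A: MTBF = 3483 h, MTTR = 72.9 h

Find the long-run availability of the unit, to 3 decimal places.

0.979

A(A) = MTBF/(MTBF+MTTR) = 3483/(3483+72.9) = 0.979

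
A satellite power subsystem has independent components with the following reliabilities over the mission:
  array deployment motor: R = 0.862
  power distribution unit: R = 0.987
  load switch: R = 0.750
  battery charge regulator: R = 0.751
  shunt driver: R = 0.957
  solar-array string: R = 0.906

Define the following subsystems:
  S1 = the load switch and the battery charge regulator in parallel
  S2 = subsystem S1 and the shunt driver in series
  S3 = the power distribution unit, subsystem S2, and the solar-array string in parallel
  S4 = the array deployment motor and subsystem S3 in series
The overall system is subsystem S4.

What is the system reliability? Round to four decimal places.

0.8619

Parallel (load switch and battery charge regulator): 1 − (1 − 0.750000)(1 − 0.751000) = 0.937750
Series ([0.937750] and shunt driver): 0.937750 × 0.957000 = 0.897427
Parallel (power distribution unit, [0.897427], and solar-array string): 1 − (1 − 0.987000)(1 − 0.897427)(1 − 0.906000) = 0.999875
Series (array deployment motor and [0.999875]): 0.862000 × 0.999875 = 0.8619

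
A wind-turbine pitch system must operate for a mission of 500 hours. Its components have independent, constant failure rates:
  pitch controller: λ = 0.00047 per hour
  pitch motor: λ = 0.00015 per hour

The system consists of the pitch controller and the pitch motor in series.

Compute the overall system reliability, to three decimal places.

0.733

R(pitch controller) = exp(−0.00047 × 500) = 0.79057
R(pitch motor) = exp(−0.00015 × 500) = 0.92774
Series (pitch controller and pitch motor): 0.79057 × 0.92774 = 0.733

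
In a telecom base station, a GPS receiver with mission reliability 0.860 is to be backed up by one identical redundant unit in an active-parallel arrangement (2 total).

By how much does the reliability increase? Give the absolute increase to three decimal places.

R_before = 0.860
R_after = 1 − (1 − 0.860)^2 = 0.980
ΔR = 0.980 − 0.860 = 0.120

0.120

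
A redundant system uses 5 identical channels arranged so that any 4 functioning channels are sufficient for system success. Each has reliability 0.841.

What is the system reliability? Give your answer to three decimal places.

0.818

R = Σ_{i=4}^{5} C(5,i) p^i (1−p)^{5−i} with p = 0.841
C(5,4)·0.841^4·0.159^1 = 0.39770
C(5,5)·0.841^5·0.159^0 = 0.42071
Sum = 0.818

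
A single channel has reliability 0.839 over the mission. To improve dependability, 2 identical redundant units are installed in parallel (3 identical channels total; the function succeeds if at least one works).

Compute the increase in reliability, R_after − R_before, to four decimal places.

0.1568

R_before = 0.839
R_after = 1 − (1 − 0.839)^3 = 0.9958
ΔR = 0.9958 − 0.839 = 0.1568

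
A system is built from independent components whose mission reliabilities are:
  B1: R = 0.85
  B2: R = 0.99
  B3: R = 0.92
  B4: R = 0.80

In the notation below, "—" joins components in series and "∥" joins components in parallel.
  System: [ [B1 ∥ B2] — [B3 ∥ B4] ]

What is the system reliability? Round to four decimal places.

0.9825

Parallel (B1 and B2): 1 − (1 − 0.850000)(1 − 0.990000) = 0.998500
Parallel (B3 and B4): 1 − (1 − 0.920000)(1 − 0.800000) = 0.984000
Series ([0.998500] and [0.984000]): 0.998500 × 0.984000 = 0.9825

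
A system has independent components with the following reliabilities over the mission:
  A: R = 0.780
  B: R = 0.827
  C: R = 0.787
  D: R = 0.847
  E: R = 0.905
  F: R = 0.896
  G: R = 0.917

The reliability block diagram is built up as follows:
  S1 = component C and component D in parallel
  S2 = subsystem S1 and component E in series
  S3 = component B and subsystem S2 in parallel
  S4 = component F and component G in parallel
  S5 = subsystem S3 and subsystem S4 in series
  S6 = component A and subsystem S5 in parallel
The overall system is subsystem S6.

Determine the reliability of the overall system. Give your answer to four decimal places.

0.9934

Parallel (C and D): 1 − (1 − 0.787000)(1 − 0.847000) = 0.967411
Series ([0.967411] and E): 0.967411 × 0.905000 = 0.875507
Parallel (B and [0.875507]): 1 − (1 − 0.827000)(1 − 0.875507) = 0.978463
Parallel (F and G): 1 − (1 − 0.896000)(1 − 0.917000) = 0.991368
Series ([0.978463] and [0.991368]): 0.978463 × 0.991368 = 0.970017
Parallel (A and [0.970017]): 1 − (1 − 0.780000)(1 − 0.970017) = 0.9934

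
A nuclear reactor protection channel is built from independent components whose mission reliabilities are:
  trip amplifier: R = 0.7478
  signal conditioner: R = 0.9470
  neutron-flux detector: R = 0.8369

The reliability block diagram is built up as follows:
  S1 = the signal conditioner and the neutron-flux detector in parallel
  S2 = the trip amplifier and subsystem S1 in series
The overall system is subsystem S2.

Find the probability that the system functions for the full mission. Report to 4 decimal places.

0.7413

Parallel (signal conditioner and neutron-flux detector): 1 − (1 − 0.947000)(1 − 0.836900) = 0.991356
Series (trip amplifier and [0.991356]): 0.747800 × 0.991356 = 0.7413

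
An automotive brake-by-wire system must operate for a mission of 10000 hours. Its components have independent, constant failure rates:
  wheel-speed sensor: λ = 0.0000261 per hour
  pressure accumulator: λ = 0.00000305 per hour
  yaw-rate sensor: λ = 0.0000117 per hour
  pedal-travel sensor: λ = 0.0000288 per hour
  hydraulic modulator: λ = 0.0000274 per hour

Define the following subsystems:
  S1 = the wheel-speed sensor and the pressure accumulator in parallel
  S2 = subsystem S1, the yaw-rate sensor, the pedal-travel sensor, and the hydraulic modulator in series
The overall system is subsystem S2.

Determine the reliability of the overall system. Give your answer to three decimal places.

R(wheel-speed sensor) = exp(−0.0000261 × 10000) = 0.77028
R(pressure accumulator) = exp(−0.00000305 × 10000) = 0.96996
R(yaw-rate sensor) = exp(−0.0000117 × 10000) = 0.88959
R(pedal-travel sensor) = exp(−0.0000288 × 10000) = 0.74976
R(hydraulic modulator) = exp(−0.0000274 × 10000) = 0.76033
Parallel (wheel-speed sensor and pressure accumulator): 1 − (1 − 0.77028)(1 − 0.96996) = 0.99310
Series ([0.99310], yaw-rate sensor, pedal-travel sensor, and hydraulic modulator): 0.99310 × 0.88959 × 0.74976 × 0.76033 = 0.504

0.504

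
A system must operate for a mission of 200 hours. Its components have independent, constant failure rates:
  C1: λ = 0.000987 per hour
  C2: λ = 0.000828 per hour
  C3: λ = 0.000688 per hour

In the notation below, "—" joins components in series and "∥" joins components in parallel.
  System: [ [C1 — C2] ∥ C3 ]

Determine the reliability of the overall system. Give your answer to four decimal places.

R(C1) = exp(−0.000987 × 200) = 0.820862
R(C2) = exp(−0.000828 × 200) = 0.847385
R(C3) = exp(−0.000688 × 200) = 0.871447
Series (C1 and C2): 0.820862 × 0.847385 = 0.695586
Parallel ([0.695586] and C3): 1 − (1 − 0.695586)(1 − 0.871447) = 0.9609

0.9609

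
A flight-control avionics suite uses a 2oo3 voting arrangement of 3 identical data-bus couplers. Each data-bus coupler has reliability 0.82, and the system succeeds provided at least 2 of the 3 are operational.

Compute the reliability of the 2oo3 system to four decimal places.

R = Σ_{i=2}^{3} C(3,i) p^i (1−p)^{3−i} with p = 0.82
C(3,2)·0.82^2·0.18^1 = 0.363096
C(3,3)·0.82^3·0.18^0 = 0.551368
Sum = 0.9145

0.9145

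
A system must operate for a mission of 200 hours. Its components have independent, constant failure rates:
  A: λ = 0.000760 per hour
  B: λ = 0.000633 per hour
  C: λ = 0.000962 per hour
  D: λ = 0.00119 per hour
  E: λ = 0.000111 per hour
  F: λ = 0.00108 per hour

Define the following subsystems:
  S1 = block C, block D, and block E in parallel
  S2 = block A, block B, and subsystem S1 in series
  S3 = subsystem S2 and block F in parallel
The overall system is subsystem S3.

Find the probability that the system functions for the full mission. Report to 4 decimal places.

R(A) = exp(−0.000760 × 200) = 0.858988
R(B) = exp(−0.000633 × 200) = 0.881086
R(C) = exp(−0.000962 × 200) = 0.824977
R(D) = exp(−0.00119 × 200) = 0.788203
R(E) = exp(−0.000111 × 200) = 0.978045
R(F) = exp(−0.00108 × 200) = 0.805735
Parallel (C, D, and E): 1 − (1 − 0.824977)(1 − 0.788203)(1 − 0.978045) = 0.999186
Series (A, B, and [0.999186]): 0.858988 × 0.881086 × 0.999186 = 0.756226
Parallel ([0.756226] and F): 1 − (1 − 0.756226)(1 − 0.805735) = 0.9526

0.9526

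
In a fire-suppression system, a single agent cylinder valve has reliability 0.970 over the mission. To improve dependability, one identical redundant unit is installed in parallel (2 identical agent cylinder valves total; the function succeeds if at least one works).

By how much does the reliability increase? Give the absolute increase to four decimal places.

R_before = 0.970
R_after = 1 − (1 − 0.970)^2 = 0.9991
ΔR = 0.9991 − 0.970 = 0.0291

0.0291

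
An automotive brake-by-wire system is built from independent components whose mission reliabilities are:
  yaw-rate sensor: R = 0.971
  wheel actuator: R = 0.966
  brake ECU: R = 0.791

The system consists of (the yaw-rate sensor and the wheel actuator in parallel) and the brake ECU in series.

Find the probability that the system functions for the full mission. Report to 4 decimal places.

0.7902

Parallel (yaw-rate sensor and wheel actuator): 1 − (1 − 0.971000)(1 − 0.966000) = 0.999014
Series ([0.999014] and brake ECU): 0.999014 × 0.791000 = 0.7902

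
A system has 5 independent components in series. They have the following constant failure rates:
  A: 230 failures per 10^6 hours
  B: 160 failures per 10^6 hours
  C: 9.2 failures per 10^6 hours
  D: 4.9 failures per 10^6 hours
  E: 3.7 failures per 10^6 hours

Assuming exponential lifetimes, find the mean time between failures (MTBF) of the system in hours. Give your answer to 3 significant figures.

Series of exponential components: λ_sys = Σ λ_i
λ_sys = 0.00023 + 0.00016 + 0.0000092 + 0.0000049 + 0.0000037 = 4.0780e-04 /h
MTBF = 1 / λ_sys = 2450 h

2450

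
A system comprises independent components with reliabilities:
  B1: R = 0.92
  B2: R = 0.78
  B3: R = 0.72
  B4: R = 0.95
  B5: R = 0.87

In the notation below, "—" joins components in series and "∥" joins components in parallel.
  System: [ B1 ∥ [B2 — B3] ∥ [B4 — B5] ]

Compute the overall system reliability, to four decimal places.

0.9939

Series (B2 and B3): 0.780000 × 0.720000 = 0.561600
Series (B4 and B5): 0.950000 × 0.870000 = 0.826500
Parallel (B1, [0.561600], and [0.826500]): 1 − (1 − 0.920000)(1 − 0.561600)(1 − 0.826500) = 0.9939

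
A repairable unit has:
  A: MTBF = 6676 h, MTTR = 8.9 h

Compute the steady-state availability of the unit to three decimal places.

0.999

A(A) = MTBF/(MTBF+MTTR) = 6676/(6676+8.9) = 0.999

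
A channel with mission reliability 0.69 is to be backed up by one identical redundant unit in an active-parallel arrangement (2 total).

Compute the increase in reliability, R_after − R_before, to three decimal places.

R_before = 0.69
R_after = 1 − (1 − 0.69)^2 = 0.904
ΔR = 0.904 − 0.69 = 0.214

0.214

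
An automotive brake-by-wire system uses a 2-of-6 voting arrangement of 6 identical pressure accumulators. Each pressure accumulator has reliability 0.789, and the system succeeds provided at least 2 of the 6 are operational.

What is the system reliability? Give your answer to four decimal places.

R = Σ_{i=2}^{6} C(6,i) p^i (1−p)^{6−i} with p = 0.789
C(6,2)·0.789^2·0.211^4 = 0.018509
C(6,3)·0.789^3·0.211^3 = 0.092280
C(6,4)·0.789^4·0.211^2 = 0.258800
C(6,5)·0.789^5·0.211^1 = 0.387096
C(6,6)·0.789^6·0.211^0 = 0.241247
Sum = 0.9979

0.9979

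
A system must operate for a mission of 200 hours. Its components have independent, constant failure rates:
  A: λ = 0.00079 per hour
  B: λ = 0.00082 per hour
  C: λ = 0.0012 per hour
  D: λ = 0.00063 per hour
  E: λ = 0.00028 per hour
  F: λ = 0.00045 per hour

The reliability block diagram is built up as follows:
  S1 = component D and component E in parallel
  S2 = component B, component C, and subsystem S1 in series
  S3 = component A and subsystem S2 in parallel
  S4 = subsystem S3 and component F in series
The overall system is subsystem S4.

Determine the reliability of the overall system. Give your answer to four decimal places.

0.8690

R(A) = exp(−0.00079 × 200) = 0.853850
R(B) = exp(−0.00082 × 200) = 0.848742
R(C) = exp(−0.0012 × 200) = 0.786628
R(D) = exp(−0.00063 × 200) = 0.881615
R(E) = exp(−0.00028 × 200) = 0.945539
R(F) = exp(−0.00045 × 200) = 0.913931
Parallel (D and E): 1 − (1 − 0.881615)(1 − 0.945539) = 0.993553
Series (B, C, and [0.993553]): 0.848742 × 0.786628 × 0.993553 = 0.663340
Parallel (A and [0.663340]): 1 − (1 − 0.853850)(1 − 0.663340) = 0.950797
Series ([0.950797] and F): 0.950797 × 0.913931 = 0.8690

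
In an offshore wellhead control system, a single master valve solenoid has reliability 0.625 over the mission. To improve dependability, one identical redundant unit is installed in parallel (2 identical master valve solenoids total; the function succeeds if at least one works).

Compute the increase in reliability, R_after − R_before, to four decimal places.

0.2344

R_before = 0.625
R_after = 1 − (1 − 0.625)^2 = 0.8594
ΔR = 0.8594 − 0.625 = 0.2344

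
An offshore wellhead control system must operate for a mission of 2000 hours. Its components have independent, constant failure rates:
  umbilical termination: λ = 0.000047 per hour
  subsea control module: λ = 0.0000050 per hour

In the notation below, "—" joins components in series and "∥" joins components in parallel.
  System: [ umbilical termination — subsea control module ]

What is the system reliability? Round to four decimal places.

R(umbilical termination) = exp(−0.000047 × 2000) = 0.910283
R(subsea control module) = exp(−0.0000050 × 2000) = 0.990050
Series (umbilical termination and subsea control module): 0.910283 × 0.990050 = 0.9012

0.9012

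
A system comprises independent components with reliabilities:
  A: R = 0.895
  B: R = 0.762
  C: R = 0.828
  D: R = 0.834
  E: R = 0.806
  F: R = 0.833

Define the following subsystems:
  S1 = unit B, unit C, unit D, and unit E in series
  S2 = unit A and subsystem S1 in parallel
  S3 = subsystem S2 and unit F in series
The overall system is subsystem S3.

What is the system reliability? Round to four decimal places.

0.7826

Series (B, C, D, and E): 0.762000 × 0.828000 × 0.834000 × 0.806000 = 0.424118
Parallel (A and [0.424118]): 1 − (1 − 0.895000)(1 − 0.424118) = 0.939532
Series ([0.939532] and F): 0.939532 × 0.833000 = 0.7826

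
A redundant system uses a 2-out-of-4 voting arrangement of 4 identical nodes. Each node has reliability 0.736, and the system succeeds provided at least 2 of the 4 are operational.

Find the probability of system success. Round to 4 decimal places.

R = Σ_{i=2}^{4} C(4,i) p^i (1−p)^{4−i} with p = 0.736
C(4,2)·0.736^2·0.264^2 = 0.226524
C(4,3)·0.736^3·0.264^1 = 0.421015
C(4,4)·0.736^4·0.264^0 = 0.293435
Sum = 0.9410

0.9410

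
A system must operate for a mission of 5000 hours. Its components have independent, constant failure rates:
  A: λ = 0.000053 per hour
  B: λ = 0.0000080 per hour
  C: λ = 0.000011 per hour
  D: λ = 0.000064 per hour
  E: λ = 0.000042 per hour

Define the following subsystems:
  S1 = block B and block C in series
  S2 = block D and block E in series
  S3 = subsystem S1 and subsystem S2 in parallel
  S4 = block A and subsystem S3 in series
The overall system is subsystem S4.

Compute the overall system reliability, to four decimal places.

0.7386

R(A) = exp(−0.000053 × 5000) = 0.767206
R(B) = exp(−0.0000080 × 5000) = 0.960789
R(C) = exp(−0.000011 × 5000) = 0.946485
R(D) = exp(−0.000064 × 5000) = 0.726149
R(E) = exp(−0.000042 × 5000) = 0.810584
Series (B and C): 0.960789 × 0.946485 = 0.909372
Series (D and E): 0.726149 × 0.810584 = 0.588605
Parallel ([0.909372] and [0.588605]): 1 − (1 − 0.909372)(1 − 0.588605) = 0.962716
Series (A and [0.962716]): 0.767206 × 0.962716 = 0.7386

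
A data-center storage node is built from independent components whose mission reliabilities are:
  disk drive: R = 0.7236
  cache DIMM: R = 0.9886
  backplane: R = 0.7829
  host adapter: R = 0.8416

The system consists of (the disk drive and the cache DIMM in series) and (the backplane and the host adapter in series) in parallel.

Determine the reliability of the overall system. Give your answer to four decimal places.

Series (disk drive and cache DIMM): 0.723600 × 0.988600 = 0.715351
Series (backplane and host adapter): 0.782900 × 0.841600 = 0.658889
Parallel ([0.715351] and [0.658889]): 1 − (1 − 0.715351)(1 − 0.658889) = 0.9029

0.9029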